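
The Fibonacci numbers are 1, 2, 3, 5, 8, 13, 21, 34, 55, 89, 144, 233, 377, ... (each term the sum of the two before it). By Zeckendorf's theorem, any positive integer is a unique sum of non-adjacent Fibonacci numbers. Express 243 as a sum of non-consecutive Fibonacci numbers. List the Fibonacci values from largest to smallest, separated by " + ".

233 + 8 + 2

Greedily peel off the largest Fibonacci term at each step:
243 − 233 = 10
10 − 8 = 2
2 − 2 = 0
So 243 = 233 + 8 + 2, with no two terms consecutive in the sequence.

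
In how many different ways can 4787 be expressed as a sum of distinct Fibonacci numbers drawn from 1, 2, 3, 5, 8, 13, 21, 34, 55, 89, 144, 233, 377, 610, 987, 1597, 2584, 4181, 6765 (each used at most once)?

4787 = 4181+377+144+55+21+8+1 = 4181+377+144+55+21+5+3+1 = 2584+1597+377+144+55+21+8+1 = 4181+377+144+55+13+8+5+3+1 = 2584+1597+377+144+55+21+5+3+1 = … (13 more), for 18 in all.

18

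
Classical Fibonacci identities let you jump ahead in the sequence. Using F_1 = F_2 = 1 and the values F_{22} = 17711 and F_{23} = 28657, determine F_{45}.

By F_{2k+1} = F_k² + F_{k+1}²: F_{45} = 17711² + 28657² = 313679521 + 821223649 = 1134903170.

1134903170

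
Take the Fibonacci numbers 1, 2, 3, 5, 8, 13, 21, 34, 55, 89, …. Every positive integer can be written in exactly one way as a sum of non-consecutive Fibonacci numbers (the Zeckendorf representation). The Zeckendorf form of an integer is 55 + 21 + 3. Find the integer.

79

55 + 21 + 3 = 79.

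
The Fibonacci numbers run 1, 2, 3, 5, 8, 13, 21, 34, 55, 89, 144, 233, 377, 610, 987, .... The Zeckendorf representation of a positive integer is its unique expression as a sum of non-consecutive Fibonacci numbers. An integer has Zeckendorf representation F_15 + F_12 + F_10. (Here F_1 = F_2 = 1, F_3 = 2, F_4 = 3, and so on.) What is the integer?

809

F_15 + F_12 + F_10 = 610 + 144 + 55 = 809.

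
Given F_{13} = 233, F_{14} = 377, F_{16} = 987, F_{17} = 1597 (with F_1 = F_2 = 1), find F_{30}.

832040

By the addition formula F_{m+n} = F_m F_{n+1} + F_{m−1} F_n with m=14, n=16: F_{30} = 377·1597 + 233·987 = 602069 + 229971 = 832040.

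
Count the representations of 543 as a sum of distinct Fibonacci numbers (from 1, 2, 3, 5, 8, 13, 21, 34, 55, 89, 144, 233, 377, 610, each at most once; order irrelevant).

543 = 377+144+21+1 = 377+144+13+8+1 = 377+89+55+21+1 = 377+144+13+5+3+1 = 377+89+55+13+8+1 = … (8 more), for 13 in all.

13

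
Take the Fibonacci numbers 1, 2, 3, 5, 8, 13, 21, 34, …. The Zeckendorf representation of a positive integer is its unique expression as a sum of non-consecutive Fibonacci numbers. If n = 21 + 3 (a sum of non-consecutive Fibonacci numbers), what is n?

24

21 + 3 = 24.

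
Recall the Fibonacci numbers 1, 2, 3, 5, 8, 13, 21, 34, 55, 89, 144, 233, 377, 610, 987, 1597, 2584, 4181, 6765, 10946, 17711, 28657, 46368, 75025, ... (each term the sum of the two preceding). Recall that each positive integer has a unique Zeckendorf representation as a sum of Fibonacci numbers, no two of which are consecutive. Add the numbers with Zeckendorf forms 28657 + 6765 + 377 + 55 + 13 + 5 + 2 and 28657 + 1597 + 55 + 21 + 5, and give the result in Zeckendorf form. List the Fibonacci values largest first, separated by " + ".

46368 + 17711 + 1597 + 377 + 144 + 8 + 3 + 1

The two numbers are 35874 and 30335, so their sum is 66209.
largest Fibonacci ≤ 66209 is 46368; 66209 − 46368 = 19841
largest Fibonacci ≤ 19841 is 17711; 19841 − 17711 = 2130
largest Fibonacci ≤ 2130 is 1597; 2130 − 1597 = 533
largest Fibonacci ≤ 533 is 377; 533 − 377 = 156
largest Fibonacci ≤ 156 is 144; 156 − 144 = 12
largest Fibonacci ≤ 12 is 8; 12 − 8 = 4
largest Fibonacci ≤ 4 is 3; 4 − 3 = 1
largest Fibonacci ≤ 1 is 1; 1 − 1 = 0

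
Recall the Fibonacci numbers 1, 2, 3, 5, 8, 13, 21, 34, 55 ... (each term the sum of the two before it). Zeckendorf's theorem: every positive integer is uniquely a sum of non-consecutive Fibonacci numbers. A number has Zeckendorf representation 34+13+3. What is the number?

50

34+13+3 = 50.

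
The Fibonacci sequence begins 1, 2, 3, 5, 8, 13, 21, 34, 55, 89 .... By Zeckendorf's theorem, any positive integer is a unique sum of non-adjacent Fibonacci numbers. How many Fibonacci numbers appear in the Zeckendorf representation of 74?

4

subtract 55 from 74: 19 remains
subtract 13 from 19: 6 remains
subtract 5 from 6: 1 remains
subtract 1 from 1: 0 remains
74 = 55 + 13 + 5 + 1, which has 4 terms.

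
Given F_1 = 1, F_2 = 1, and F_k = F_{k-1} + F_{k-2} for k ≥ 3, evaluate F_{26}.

121393

Iterating the recurrence up to F_{20} = 6765 and F_{19} = 4181:
F_{21} = F_{20} + F_{19} = 6765 + 4181 = 10946
F_{22} = F_{21} + F_{20} = 10946 + 6765 = 17711
F_{23} = F_{22} + F_{21} = 17711 + 10946 = 28657
F_{24} = F_{23} + F_{22} = 28657 + 17711 = 46368
F_{25} = F_{24} + F_{23} = 46368 + 28657 = 75025
F_{26} = F_{25} + F_{24} = 75025 + 46368 = 121393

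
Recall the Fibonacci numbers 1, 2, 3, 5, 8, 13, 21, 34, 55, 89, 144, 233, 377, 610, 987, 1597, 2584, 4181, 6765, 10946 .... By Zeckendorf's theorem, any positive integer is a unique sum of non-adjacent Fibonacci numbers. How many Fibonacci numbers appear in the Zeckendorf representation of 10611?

Repeatedly subtract the largest Fibonacci number that fits:
6765 ≤ 10611 < 10946, so take 6765; remainder 3846
2584 ≤ 3846 < 4181, so take 2584; remainder 1262
987 ≤ 1262 < 1597, so take 987; remainder 275
233 ≤ 275 < 377, so take 233; remainder 42
34 ≤ 42 < 55, so take 34; remainder 8
8 ≤ 8 < 13, so take 8; remainder 0
10611 = 6765 + 2584 + 987 + 233 + 34 + 8, which has 6 terms.

6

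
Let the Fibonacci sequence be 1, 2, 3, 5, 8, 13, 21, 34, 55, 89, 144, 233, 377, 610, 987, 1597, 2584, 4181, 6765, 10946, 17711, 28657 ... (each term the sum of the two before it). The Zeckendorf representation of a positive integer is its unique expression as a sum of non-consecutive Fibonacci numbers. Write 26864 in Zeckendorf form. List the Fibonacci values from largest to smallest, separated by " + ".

subtract 17711 from 26864: 9153 remains
subtract 6765 from 9153: 2388 remains
subtract 1597 from 2388: 791 remains
subtract 610 from 791: 181 remains
subtract 144 from 181: 37 remains
subtract 34 from 37: 3 remains
subtract 3 from 3: 0 remains
So 26864 = 17711 + 6765 + 1597 + 610 + 144 + 34 + 3, with no two terms consecutive in the sequence.

17711 + 6765 + 1597 + 610 + 144 + 34 + 3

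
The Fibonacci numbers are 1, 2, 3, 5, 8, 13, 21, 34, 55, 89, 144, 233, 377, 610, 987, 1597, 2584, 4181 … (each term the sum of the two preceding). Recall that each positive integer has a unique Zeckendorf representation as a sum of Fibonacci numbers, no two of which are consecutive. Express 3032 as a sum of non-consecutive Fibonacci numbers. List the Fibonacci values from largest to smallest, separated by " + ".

Greedily peel off the largest Fibonacci term at each step:
subtract 2584 from 3032: 448 remains
subtract 377 from 448: 71 remains
subtract 55 from 71: 16 remains
subtract 13 from 16: 3 remains
subtract 3 from 3: 0 remains
So 3032 = 2584 + 377 + 55 + 13 + 3, with no two terms consecutive in the sequence.

2584 + 377 + 55 + 13 + 3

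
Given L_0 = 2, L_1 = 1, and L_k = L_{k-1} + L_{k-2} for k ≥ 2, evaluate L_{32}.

Iterating the recurrence up to L_{24} = 103682 and L_{23} = 64079:
L_{25} = L_{24} + L_{23} = 103682 + 64079 = 167761
L_{26} = L_{25} + L_{24} = 167761 + 103682 = 271443
L_{27} = L_{26} + L_{25} = 271443 + 167761 = 439204
L_{28} = L_{27} + L_{26} = 439204 + 271443 = 710647
L_{29} = L_{28} + L_{27} = 710647 + 439204 = 1149851
L_{30} = L_{29} + L_{28} = 1149851 + 710647 = 1860498
L_{31} = L_{30} + L_{29} = 1860498 + 1149851 = 3010349
L_{32} = L_{31} + L_{30} = 3010349 + 1860498 = 4870847

4870847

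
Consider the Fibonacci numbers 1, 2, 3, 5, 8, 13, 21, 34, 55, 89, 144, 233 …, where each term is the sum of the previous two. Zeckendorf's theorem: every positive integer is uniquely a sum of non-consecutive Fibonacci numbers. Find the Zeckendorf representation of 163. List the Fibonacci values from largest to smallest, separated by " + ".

Greedy algorithm:
163 − 144 = 19
19 − 13 = 6
6 − 5 = 1
1 − 1 = 0
So 163 = 144 + 13 + 5 + 1, with no two terms consecutive in the sequence.

144 + 13 + 5 + 1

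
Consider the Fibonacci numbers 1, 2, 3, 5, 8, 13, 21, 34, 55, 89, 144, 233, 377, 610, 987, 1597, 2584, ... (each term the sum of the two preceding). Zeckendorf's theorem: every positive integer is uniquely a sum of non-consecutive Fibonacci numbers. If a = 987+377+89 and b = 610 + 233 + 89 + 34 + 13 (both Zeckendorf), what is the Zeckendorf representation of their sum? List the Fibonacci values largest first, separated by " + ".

The two numbers are 1453 and 979, so their sum is 2432.
Greedy algorithm:
1597 ≤ 2432 < 2584, so take 1597; remainder 835
610 ≤ 835 < 987, so take 610; remainder 225
144 ≤ 225 < 233, so take 144; remainder 81
55 ≤ 81 < 89, so take 55; remainder 26
21 ≤ 26 < 34, so take 21; remainder 5
5 ≤ 5 < 8, so take 5; remainder 0

1597 + 610 + 144 + 55 + 21 + 5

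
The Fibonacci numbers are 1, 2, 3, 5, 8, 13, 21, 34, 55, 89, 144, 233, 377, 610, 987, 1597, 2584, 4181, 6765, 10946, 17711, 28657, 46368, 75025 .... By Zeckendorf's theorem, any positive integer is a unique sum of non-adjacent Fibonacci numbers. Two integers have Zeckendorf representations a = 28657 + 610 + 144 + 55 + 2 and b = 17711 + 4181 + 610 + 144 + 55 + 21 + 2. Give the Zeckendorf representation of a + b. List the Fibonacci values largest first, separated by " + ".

The two numbers are 29468 and 22724, so their sum is 52192.
largest Fibonacci ≤ 52192 is 46368; 52192 − 46368 = 5824
largest Fibonacci ≤ 5824 is 4181; 5824 − 4181 = 1643
largest Fibonacci ≤ 1643 is 1597; 1643 − 1597 = 46
largest Fibonacci ≤ 46 is 34; 46 − 34 = 12
largest Fibonacci ≤ 12 is 8; 12 − 8 = 4
largest Fibonacci ≤ 4 is 3; 4 − 3 = 1
largest Fibonacci ≤ 1 is 1; 1 − 1 = 0

46368 + 4181 + 1597 + 34 + 8 + 3 + 1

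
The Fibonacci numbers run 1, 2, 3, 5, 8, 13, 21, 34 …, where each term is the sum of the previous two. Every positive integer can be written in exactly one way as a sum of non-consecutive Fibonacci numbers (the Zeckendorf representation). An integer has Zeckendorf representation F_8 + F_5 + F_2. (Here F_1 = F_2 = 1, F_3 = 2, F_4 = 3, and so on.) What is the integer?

F_8 + F_5 + F_2 = 21 + 5 + 1 = 27.

27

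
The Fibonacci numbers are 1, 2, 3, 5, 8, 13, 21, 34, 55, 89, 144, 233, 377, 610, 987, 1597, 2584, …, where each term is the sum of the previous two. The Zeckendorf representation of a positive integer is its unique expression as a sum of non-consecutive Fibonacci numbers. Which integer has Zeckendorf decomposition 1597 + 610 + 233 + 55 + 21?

2516

1597 + 610 + 233 + 55 + 21 = 2516.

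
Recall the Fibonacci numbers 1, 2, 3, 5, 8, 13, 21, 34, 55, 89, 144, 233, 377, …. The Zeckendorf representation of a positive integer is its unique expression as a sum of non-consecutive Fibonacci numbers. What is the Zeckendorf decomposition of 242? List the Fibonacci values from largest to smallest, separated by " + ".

233 + 8 + 1

233 ≤ 242 < 377, so take 233; remainder 9
8 ≤ 9 < 13, so take 8; remainder 1
1 ≤ 1 < 2, so take 1; remainder 0
So 242 = 233 + 8 + 1, with no two terms consecutive in the sequence.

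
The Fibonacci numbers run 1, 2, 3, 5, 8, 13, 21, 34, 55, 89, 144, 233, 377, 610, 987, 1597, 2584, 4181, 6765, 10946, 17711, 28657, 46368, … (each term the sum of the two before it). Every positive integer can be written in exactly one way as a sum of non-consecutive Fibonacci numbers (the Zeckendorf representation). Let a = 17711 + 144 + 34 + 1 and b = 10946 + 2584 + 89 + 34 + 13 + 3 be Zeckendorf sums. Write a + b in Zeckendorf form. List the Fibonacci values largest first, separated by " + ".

The two numbers are 17890 and 13669, so their sum is 31559.
Repeatedly subtract the largest Fibonacci number that fits:
take 28657 (≤ 31559); 31559 − 28657 = 2902
take 2584 (≤ 2902); 2902 − 2584 = 318
take 233 (≤ 318); 318 − 233 = 85
take 55 (≤ 85); 85 − 55 = 30
take 21 (≤ 30); 30 − 21 = 9
take 8 (≤ 9); 9 − 8 = 1
take 1 (≤ 1); 1 − 1 = 0

28657 + 2584 + 233 + 55 + 21 + 8 + 1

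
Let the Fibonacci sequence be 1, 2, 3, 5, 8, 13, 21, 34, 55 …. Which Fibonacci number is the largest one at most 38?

34 ≤ 38 < 55, so the largest Fibonacci number not exceeding 38 is 34.

34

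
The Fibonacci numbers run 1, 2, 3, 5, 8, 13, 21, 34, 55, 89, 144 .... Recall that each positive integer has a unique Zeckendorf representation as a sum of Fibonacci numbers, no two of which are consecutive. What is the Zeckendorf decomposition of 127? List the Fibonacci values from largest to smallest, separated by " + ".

127 − 89 = 38
38 − 34 = 4
4 − 3 = 1
1 − 1 = 0
So 127 = 89 + 34 + 3 + 1, with no two terms consecutive in the sequence.

89 + 34 + 3 + 1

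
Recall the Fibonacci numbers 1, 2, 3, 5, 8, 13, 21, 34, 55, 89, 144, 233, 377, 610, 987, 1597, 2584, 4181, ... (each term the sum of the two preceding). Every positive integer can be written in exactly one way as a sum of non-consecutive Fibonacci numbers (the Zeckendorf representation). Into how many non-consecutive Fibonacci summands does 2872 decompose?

3

2872: greatest Fibonacci not exceeding it is 2584, leaving 288
288: greatest Fibonacci not exceeding it is 233, leaving 55
55: greatest Fibonacci not exceeding it is 55, leaving 0
2872 = 2584 + 233 + 55, which has 3 terms.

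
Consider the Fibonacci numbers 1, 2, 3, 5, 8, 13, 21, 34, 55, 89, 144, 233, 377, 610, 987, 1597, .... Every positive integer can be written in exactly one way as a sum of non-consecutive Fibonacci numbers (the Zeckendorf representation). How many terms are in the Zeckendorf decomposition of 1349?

6

Greedy algorithm:
1349 − 987 = 362
362 − 233 = 129
129 − 89 = 40
40 − 34 = 6
6 − 5 = 1
1 − 1 = 0
1349 = 987 + 233 + 89 + 34 + 5 + 1, which has 6 terms.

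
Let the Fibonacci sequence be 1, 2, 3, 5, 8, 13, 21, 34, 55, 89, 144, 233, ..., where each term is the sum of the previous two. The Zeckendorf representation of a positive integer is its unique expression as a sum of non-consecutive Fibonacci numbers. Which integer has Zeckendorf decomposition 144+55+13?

212

144+55+13 = 212.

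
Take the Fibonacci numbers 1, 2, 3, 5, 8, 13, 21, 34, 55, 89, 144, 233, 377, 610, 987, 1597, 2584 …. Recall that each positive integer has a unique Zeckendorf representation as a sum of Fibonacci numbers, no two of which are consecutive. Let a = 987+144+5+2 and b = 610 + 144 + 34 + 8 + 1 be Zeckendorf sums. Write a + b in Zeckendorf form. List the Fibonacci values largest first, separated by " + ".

1597 + 233 + 89 + 13 + 3

The two numbers are 1138 and 797, so their sum is 1935.
Repeatedly subtract the largest Fibonacci number that fits:
largest Fibonacci ≤ 1935 is 1597; 1935 − 1597 = 338
largest Fibonacci ≤ 338 is 233; 338 − 233 = 105
largest Fibonacci ≤ 105 is 89; 105 − 89 = 16
largest Fibonacci ≤ 16 is 13; 16 − 13 = 3
largest Fibonacci ≤ 3 is 3; 3 − 3 = 0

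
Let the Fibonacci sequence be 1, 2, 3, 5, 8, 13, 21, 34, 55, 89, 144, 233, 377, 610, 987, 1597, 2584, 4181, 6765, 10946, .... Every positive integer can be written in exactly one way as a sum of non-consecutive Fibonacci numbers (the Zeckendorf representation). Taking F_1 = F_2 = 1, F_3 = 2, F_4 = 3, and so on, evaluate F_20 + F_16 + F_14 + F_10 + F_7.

F_20 + F_16 + F_14 + F_10 + F_7 = 6765 + 987 + 377 + 55 + 13 = 8197.

8197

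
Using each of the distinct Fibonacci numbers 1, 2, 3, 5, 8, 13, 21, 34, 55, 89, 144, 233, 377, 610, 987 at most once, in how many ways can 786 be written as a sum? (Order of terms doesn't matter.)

18

Starting from the Zeckendorf form and repeatedly splitting a term F_k into F_{k−1} + F_{k−2} (when neither is already used) reaches every representation.
786 = 610+144+21+8+3 = 610+144+21+8+2+1 = 610+89+55+21+8+3 = 377+233+144+21+8+3 = 610+144+21+5+3+2+1 = … (13 more), for 18 in all.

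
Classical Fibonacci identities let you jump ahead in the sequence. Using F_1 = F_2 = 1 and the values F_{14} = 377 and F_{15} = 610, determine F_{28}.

By the doubling identity F_{2k} = F_k(2F_{k+1} − F_k): F_{28} = 377·(2·610 − 377) = 377·843 = 317811.

317811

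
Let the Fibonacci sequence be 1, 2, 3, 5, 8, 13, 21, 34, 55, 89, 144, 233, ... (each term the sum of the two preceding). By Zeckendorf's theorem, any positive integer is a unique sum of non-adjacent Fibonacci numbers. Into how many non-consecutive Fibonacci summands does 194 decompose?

Greedily peel off the largest Fibonacci term at each step:
largest Fibonacci ≤ 194 is 144; 194 − 144 = 50
largest Fibonacci ≤ 50 is 34; 50 − 34 = 16
largest Fibonacci ≤ 16 is 13; 16 − 13 = 3
largest Fibonacci ≤ 3 is 3; 3 − 3 = 0
194 = 144 + 34 + 13 + 3, which has 4 terms.

4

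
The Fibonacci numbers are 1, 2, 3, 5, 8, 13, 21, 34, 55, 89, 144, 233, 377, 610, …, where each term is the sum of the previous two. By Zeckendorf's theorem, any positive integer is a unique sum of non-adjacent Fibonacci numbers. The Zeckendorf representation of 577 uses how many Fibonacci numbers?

4

Greedily peel off the largest Fibonacci term at each step:
largest Fibonacci ≤ 577 is 377; 577 − 377 = 200
largest Fibonacci ≤ 200 is 144; 200 − 144 = 56
largest Fibonacci ≤ 56 is 55; 56 − 55 = 1
largest Fibonacci ≤ 1 is 1; 1 − 1 = 0
577 = 377 + 144 + 55 + 1, which has 4 terms.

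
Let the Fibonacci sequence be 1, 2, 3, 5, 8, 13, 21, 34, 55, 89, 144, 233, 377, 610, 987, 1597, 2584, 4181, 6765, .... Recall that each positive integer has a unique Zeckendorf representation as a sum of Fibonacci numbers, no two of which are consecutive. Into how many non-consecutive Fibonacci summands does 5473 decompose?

largest Fibonacci ≤ 5473 is 4181; 5473 − 4181 = 1292
largest Fibonacci ≤ 1292 is 987; 1292 − 987 = 305
largest Fibonacci ≤ 305 is 233; 305 − 233 = 72
largest Fibonacci ≤ 72 is 55; 72 − 55 = 17
largest Fibonacci ≤ 17 is 13; 17 − 13 = 4
largest Fibonacci ≤ 4 is 3; 4 − 3 = 1
largest Fibonacci ≤ 1 is 1; 1 − 1 = 0
5473 = 4181 + 987 + 233 + 55 + 13 + 3 + 1, which has 7 terms.

7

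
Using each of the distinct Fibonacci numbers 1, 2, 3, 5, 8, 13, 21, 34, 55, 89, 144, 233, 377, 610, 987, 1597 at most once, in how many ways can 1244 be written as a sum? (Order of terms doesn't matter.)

30

Starting from the Zeckendorf form and repeatedly splitting a term F_k into F_{k−1} + F_{k−2} (when neither is already used) reaches every representation.
1244 = 987+233+21+3 = 987+233+21+2+1 = 987+233+13+8+3 = 987+144+89+21+3 = … (26 more), for 30 in all.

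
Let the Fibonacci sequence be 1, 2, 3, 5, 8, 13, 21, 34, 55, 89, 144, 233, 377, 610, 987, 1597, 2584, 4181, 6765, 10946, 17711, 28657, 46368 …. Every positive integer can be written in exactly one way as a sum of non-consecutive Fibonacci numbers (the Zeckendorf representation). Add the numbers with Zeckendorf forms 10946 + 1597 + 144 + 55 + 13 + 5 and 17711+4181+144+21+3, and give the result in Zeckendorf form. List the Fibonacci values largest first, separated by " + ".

The two numbers are 12760 and 22060, so their sum is 34820.
28657 ≤ 34820 < 46368, so take 28657; remainder 6163
4181 ≤ 6163 < 6765, so take 4181; remainder 1982
1597 ≤ 1982 < 2584, so take 1597; remainder 385
377 ≤ 385 < 610, so take 377; remainder 8
8 ≤ 8 < 13, so take 8; remainder 0

28657 + 4181 + 1597 + 377 + 8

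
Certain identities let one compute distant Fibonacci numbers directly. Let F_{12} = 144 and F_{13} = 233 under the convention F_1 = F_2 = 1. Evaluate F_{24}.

46368

By the doubling identity F_{2k} = F_k(2F_{k+1} − F_k): F_{24} = 144·(2·233 − 144) = 144·322 = 46368.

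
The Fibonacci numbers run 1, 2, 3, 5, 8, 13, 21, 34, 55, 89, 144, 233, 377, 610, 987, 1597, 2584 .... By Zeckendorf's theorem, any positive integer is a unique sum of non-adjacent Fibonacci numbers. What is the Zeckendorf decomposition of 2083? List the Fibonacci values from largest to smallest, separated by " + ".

Greedy algorithm:
take 1597 (≤ 2083); 2083 − 1597 = 486
take 377 (≤ 486); 486 − 377 = 109
take 89 (≤ 109); 109 − 89 = 20
take 13 (≤ 20); 20 − 13 = 7
take 5 (≤ 7); 7 − 5 = 2
take 2 (≤ 2); 2 − 2 = 0
So 2083 = 1597 + 377 + 89 + 13 + 5 + 2, with no two terms consecutive in the sequence.

1597 + 377 + 89 + 13 + 5 + 2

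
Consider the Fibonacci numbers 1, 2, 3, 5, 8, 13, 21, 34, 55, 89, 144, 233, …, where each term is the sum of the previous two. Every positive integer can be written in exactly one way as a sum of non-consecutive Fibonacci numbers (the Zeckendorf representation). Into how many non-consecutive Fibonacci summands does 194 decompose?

4

144 ≤ 194 < 233, so take 144; remainder 50
34 ≤ 50 < 55, so take 34; remainder 16
13 ≤ 16 < 21, so take 13; remainder 3
3 ≤ 3 < 5, so take 3; remainder 0
194 = 144 + 34 + 13 + 3, which has 4 terms.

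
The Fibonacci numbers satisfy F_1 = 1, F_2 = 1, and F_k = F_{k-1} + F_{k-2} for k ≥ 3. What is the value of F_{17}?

1597

Iterating the recurrence up to F_{9} = 34 and F_{8} = 21:
F_{10} = F_{9} + F_{8} = 34 + 21 = 55
F_{11} = F_{10} + F_{9} = 55 + 34 = 89
F_{12} = F_{11} + F_{10} = 89 + 55 = 144
F_{13} = F_{12} + F_{11} = 144 + 89 = 233
F_{14} = F_{13} + F_{12} = 233 + 144 = 377
F_{15} = F_{14} + F_{13} = 377 + 233 = 610
F_{16} = F_{15} + F_{14} = 610 + 377 = 987
F_{17} = F_{16} + F_{15} = 987 + 610 = 1597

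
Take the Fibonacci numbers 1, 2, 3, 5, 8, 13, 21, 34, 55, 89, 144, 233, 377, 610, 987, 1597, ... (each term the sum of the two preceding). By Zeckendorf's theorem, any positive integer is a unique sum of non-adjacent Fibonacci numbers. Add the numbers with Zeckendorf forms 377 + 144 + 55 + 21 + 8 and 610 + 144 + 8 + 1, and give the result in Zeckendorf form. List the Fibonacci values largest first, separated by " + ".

The two numbers are 605 and 763, so their sum is 1368.
Repeatedly subtract the largest Fibonacci number that fits:
subtract 987 from 1368: 381 remains
subtract 377 from 381: 4 remains
subtract 3 from 4: 1 remains
subtract 1 from 1: 0 remains

987 + 377 + 3 + 1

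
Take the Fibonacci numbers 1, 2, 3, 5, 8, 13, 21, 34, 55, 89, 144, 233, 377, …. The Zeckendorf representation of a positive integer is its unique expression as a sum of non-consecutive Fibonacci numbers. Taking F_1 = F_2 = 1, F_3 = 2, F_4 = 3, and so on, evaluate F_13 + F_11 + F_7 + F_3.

F_13 + F_11 + F_7 + F_3 = 233 + 89 + 13 + 2 = 337.

337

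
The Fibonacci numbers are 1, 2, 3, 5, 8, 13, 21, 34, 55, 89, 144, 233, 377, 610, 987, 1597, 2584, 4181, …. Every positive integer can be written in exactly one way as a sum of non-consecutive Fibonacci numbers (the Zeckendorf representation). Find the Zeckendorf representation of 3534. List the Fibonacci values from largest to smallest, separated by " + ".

take 2584 (≤ 3534); 3534 − 2584 = 950
take 610 (≤ 950); 950 − 610 = 340
take 233 (≤ 340); 340 − 233 = 107
take 89 (≤ 107); 107 − 89 = 18
take 13 (≤ 18); 18 − 13 = 5
take 5 (≤ 5); 5 − 5 = 0
So 3534 = 2584 + 610 + 233 + 89 + 13 + 5, with no two terms consecutive in the sequence.

2584 + 610 + 233 + 89 + 13 + 5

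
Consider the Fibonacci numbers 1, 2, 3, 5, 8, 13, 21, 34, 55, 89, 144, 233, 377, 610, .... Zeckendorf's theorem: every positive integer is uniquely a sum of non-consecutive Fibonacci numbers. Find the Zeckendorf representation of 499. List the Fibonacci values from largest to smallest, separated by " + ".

Greedily peel off the largest Fibonacci term at each step:
499 − 377 = 122
122 − 89 = 33
33 − 21 = 12
12 − 8 = 4
4 − 3 = 1
1 − 1 = 0
So 499 = 377 + 89 + 21 + 8 + 3 + 1, with no two terms consecutive in the sequence.

377 + 89 + 21 + 8 + 3 + 1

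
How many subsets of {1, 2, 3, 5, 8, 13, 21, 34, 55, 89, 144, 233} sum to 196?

Each representation comes from the Zeckendorf form by replacing some F_k with F_{k−1} + F_{k−2} where possible.
196 = 144+34+13+5 = 144+34+13+3+2 = 89+55+34+13+5 = 144+34+8+5+3+2 = 89+55+34+13+3+2 = … (3 more), for 8 in all.

8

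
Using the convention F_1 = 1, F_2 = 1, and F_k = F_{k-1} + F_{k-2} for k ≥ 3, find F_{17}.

1597

Iterating the recurrence up to F_{10} = 55 and F_{9} = 34:
F_{11} = F_{10} + F_{9} = 55 + 34 = 89
F_{12} = F_{11} + F_{10} = 89 + 55 = 144
F_{13} = F_{12} + F_{11} = 144 + 89 = 233
F_{14} = F_{13} + F_{12} = 233 + 144 = 377
F_{15} = F_{14} + F_{13} = 377 + 233 = 610
F_{16} = F_{15} + F_{14} = 610 + 377 = 987
F_{17} = F_{16} + F_{15} = 987 + 610 = 1597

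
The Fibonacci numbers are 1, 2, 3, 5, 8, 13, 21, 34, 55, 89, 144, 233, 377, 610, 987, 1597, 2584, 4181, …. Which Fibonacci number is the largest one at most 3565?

2584 ≤ 3565 < 4181, so the largest Fibonacci number not exceeding 3565 is 2584.

2584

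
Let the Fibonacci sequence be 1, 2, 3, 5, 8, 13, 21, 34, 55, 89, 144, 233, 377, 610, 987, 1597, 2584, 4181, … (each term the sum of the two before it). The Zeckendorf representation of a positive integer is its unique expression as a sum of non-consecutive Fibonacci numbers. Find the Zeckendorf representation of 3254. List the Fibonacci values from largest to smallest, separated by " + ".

Greedy algorithm:
3254 − 2584 = 670
670 − 610 = 60
60 − 55 = 5
5 − 5 = 0
So 3254 = 2584 + 610 + 55 + 5, with no two terms consecutive in the sequence.

2584 + 610 + 55 + 5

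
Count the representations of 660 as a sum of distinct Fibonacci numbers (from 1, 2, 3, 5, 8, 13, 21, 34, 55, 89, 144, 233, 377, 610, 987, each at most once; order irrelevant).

Each representation comes from the Zeckendorf form by replacing some F_k with F_{k−1} + F_{k−2} where possible.
660 = 610+34+13+3 = 610+34+13+2+1 = 610+34+8+5+3 = … (17 more), for 20 in all.

20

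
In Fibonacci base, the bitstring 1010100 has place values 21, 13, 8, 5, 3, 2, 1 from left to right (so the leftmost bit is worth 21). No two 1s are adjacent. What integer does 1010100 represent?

32

Summing the place values of the 1 bits: 21 + 8 + 3 = 32.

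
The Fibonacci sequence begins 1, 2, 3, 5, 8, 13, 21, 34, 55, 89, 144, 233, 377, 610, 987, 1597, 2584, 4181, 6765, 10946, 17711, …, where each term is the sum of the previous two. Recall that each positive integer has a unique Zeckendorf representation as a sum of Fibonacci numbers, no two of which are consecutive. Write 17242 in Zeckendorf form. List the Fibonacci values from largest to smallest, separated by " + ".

10946 + 4181 + 1597 + 377 + 89 + 34 + 13 + 5

Greedy algorithm:
largest Fibonacci ≤ 17242 is 10946; 17242 − 10946 = 6296
largest Fibonacci ≤ 6296 is 4181; 6296 − 4181 = 2115
largest Fibonacci ≤ 2115 is 1597; 2115 − 1597 = 518
largest Fibonacci ≤ 518 is 377; 518 − 377 = 141
largest Fibonacci ≤ 141 is 89; 141 − 89 = 52
largest Fibonacci ≤ 52 is 34; 52 − 34 = 18
largest Fibonacci ≤ 18 is 13; 18 − 13 = 5
largest Fibonacci ≤ 5 is 5; 5 − 5 = 0
So 17242 = 10946 + 4181 + 1597 + 377 + 89 + 34 + 13 + 5, with no two terms consecutive in the sequence.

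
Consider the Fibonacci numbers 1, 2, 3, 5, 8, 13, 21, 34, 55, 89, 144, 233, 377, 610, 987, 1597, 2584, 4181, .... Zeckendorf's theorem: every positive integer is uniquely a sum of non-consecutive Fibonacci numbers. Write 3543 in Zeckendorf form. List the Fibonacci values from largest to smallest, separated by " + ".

Repeatedly subtract the largest Fibonacci number that fits:
3543 − 2584 = 959
959 − 610 = 349
349 − 233 = 116
116 − 89 = 27
27 − 21 = 6
6 − 5 = 1
1 − 1 = 0
So 3543 = 2584 + 610 + 233 + 89 + 21 + 5 + 1, with no two terms consecutive in the sequence.

2584 + 610 + 233 + 89 + 21 + 5 + 1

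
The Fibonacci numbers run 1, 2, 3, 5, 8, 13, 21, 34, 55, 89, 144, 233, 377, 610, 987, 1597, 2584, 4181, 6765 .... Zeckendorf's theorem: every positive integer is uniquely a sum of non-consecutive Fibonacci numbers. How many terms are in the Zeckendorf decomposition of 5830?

5830 − 4181 = 1649
1649 − 1597 = 52
52 − 34 = 18
18 − 13 = 5
5 − 5 = 0
5830 = 4181 + 1597 + 34 + 13 + 5, which has 5 terms.

5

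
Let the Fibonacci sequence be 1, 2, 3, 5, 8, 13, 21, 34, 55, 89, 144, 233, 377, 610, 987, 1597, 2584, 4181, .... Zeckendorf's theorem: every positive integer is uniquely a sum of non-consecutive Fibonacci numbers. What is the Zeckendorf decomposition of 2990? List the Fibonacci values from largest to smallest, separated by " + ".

2990: greatest Fibonacci not exceeding it is 2584, leaving 406
406: greatest Fibonacci not exceeding it is 377, leaving 29
29: greatest Fibonacci not exceeding it is 21, leaving 8
8: greatest Fibonacci not exceeding it is 8, leaving 0
So 2990 = 2584 + 377 + 21 + 8, with no two terms consecutive in the sequence.

2584 + 377 + 21 + 8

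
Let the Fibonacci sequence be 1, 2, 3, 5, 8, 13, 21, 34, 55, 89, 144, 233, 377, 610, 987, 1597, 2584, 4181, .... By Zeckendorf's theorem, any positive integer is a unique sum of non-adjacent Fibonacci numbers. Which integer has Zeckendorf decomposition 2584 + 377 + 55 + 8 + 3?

2584 + 377 + 55 + 8 + 3 = 3027.

3027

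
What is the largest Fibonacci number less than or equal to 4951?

4181

4181 ≤ 4951 < 6765, so the largest Fibonacci number not exceeding 4951 is 4181.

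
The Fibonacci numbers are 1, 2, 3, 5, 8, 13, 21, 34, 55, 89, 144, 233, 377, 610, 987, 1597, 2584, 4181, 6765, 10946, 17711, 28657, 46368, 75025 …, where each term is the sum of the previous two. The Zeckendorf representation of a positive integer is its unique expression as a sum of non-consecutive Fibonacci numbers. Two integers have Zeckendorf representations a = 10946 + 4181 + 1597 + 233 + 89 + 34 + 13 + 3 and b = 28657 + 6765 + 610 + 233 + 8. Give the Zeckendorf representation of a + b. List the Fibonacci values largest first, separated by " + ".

46368 + 6765 + 233 + 3

The two numbers are 17096 and 36273, so their sum is 53369.
Repeatedly subtract the largest Fibonacci number that fits:
46368 ≤ 53369 < 75025, so take 46368; remainder 7001
6765 ≤ 7001 < 10946, so take 6765; remainder 236
233 ≤ 236 < 377, so take 233; remainder 3
3 ≤ 3 < 5, so take 3; remainder 0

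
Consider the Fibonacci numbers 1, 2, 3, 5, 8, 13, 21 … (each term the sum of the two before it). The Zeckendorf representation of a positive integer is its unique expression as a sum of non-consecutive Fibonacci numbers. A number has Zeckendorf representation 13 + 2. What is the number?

13 + 2 = 15.

15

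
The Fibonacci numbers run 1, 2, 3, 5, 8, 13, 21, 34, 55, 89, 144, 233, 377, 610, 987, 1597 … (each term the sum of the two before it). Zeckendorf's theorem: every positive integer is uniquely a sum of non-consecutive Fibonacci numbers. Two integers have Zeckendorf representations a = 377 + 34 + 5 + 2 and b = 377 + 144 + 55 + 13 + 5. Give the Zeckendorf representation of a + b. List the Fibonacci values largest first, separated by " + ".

987 + 21 + 3 + 1

The two numbers are 418 and 594, so their sum is 1012.
Greedy algorithm:
1012: greatest Fibonacci not exceeding it is 987, leaving 25
25: greatest Fibonacci not exceeding it is 21, leaving 4
4: greatest Fibonacci not exceeding it is 3, leaving 1
1: greatest Fibonacci not exceeding it is 1, leaving 0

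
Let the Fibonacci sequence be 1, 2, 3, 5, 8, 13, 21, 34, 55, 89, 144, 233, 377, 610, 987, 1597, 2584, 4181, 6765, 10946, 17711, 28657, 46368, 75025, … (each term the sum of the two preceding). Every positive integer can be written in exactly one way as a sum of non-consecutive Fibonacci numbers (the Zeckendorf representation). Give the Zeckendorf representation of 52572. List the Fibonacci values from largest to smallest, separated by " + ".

Repeatedly subtract the largest Fibonacci number that fits:
52572 − 46368 = 6204
6204 − 4181 = 2023
2023 − 1597 = 426
426 − 377 = 49
49 − 34 = 15
15 − 13 = 2
2 − 2 = 0
So 52572 = 46368 + 4181 + 1597 + 377 + 34 + 13 + 2, with no two terms consecutive in the sequence.

46368 + 4181 + 1597 + 377 + 34 + 13 + 2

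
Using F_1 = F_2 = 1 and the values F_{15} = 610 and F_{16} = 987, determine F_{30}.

832040

By the doubling identity F_{2k} = F_k(2F_{k+1} − F_k): F_{30} = 610·(2·987 − 610) = 610·1364 = 832040.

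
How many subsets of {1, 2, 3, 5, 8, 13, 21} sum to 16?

Starting from the Zeckendorf form and repeatedly splitting a term F_k into F_{k−1} + F_{k−2} (when neither is already used) reaches every representation.
16 = 13+3 = 13+2+1 = 8+5+3 = 8+5+2+1 — 4 representations.

4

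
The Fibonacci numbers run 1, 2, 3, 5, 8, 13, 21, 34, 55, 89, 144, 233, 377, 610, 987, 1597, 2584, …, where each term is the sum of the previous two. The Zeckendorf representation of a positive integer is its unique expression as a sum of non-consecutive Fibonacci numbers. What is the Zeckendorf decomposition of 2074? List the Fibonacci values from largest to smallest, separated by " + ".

1597 + 377 + 89 + 8 + 3

take 1597 (≤ 2074); 2074 − 1597 = 477
take 377 (≤ 477); 477 − 377 = 100
take 89 (≤ 100); 100 − 89 = 11
take 8 (≤ 11); 11 − 8 = 3
take 3 (≤ 3); 3 − 3 = 0
So 2074 = 1597 + 377 + 89 + 8 + 3, with no two terms consecutive in the sequence.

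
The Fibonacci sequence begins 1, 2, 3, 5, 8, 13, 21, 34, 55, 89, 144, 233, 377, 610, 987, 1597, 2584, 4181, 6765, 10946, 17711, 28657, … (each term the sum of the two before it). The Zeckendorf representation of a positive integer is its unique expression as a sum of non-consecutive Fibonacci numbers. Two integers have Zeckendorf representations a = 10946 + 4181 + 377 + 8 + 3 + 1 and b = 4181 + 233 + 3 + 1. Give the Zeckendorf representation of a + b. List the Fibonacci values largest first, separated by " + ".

The two numbers are 15516 and 4418, so their sum is 19934.
largest Fibonacci ≤ 19934 is 17711; 19934 − 17711 = 2223
largest Fibonacci ≤ 2223 is 1597; 2223 − 1597 = 626
largest Fibonacci ≤ 626 is 610; 626 − 610 = 16
largest Fibonacci ≤ 16 is 13; 16 − 13 = 3
largest Fibonacci ≤ 3 is 3; 3 − 3 = 0

17711 + 1597 + 610 + 13 + 3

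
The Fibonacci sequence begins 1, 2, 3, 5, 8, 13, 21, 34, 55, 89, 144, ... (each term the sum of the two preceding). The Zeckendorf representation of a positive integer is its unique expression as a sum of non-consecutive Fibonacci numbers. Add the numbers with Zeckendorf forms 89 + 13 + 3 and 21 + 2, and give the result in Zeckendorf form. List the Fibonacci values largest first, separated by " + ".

89 + 34 + 5

The two numbers are 105 and 23, so their sum is 128.
Greedily peel off the largest Fibonacci term at each step:
128 − 89 = 39
39 − 34 = 5
5 − 5 = 0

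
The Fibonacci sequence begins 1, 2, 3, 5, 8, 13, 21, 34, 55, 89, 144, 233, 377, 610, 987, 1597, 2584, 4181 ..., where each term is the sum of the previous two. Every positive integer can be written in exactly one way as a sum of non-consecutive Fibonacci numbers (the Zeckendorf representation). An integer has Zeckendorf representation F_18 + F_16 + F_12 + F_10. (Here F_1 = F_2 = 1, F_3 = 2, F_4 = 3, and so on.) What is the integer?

3770

F_18 + F_16 + F_12 + F_10 = 2584 + 987 + 144 + 55 = 3770.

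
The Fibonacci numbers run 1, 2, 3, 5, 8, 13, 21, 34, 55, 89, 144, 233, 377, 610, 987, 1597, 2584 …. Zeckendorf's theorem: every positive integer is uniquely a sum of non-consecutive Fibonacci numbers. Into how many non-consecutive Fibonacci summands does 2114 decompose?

Greedy algorithm:
2114: greatest Fibonacci not exceeding it is 1597, leaving 517
517: greatest Fibonacci not exceeding it is 377, leaving 140
140: greatest Fibonacci not exceeding it is 89, leaving 51
51: greatest Fibonacci not exceeding it is 34, leaving 17
17: greatest Fibonacci not exceeding it is 13, leaving 4
4: greatest Fibonacci not exceeding it is 3, leaving 1
1: greatest Fibonacci not exceeding it is 1, leaving 0
2114 = 1597 + 377 + 89 + 34 + 13 + 3 + 1, which has 7 terms.

7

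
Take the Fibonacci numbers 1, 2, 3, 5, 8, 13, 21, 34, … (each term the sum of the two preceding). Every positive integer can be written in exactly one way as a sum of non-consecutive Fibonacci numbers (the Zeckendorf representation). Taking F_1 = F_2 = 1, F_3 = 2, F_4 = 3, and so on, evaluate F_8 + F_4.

24

F_8 + F_4 = 21 + 3 = 24.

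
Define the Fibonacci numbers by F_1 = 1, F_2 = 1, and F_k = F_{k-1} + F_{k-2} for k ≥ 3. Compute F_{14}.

Iterating the recurrence up to F_{8} = 21 and F_{7} = 13:
F_{9} = F_{8} + F_{7} = 21 + 13 = 34
F_{10} = F_{9} + F_{8} = 34 + 21 = 55
F_{11} = F_{10} + F_{9} = 55 + 34 = 89
F_{12} = F_{11} + F_{10} = 89 + 55 = 144
F_{13} = F_{12} + F_{11} = 144 + 89 = 233
F_{14} = F_{13} + F_{12} = 233 + 144 = 377

377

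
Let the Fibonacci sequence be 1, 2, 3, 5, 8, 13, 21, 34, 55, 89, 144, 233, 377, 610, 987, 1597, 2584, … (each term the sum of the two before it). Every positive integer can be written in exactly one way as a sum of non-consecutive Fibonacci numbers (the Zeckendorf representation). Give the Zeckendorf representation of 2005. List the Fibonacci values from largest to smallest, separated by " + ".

2005 − 1597 = 408
408 − 377 = 31
31 − 21 = 10
10 − 8 = 2
2 − 2 = 0
So 2005 = 1597 + 377 + 21 + 8 + 2, with no two terms consecutive in the sequence.

1597 + 377 + 21 + 8 + 2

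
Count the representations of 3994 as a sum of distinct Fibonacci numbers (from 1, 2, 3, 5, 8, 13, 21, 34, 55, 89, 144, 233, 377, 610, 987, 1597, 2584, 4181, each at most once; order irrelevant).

14

Each representation comes from the Zeckendorf form by replacing some F_k with F_{k−1} + F_{k−2} where possible.
3994 = 2584+987+377+34+8+3+1 = 2584+987+377+21+13+8+3+1 = 2584+987+233+144+34+8+3+1 = … (11 more), for 14 in all.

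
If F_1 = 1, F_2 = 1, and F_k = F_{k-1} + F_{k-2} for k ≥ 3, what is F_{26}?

121393

Iterating the recurrence up to F_{18} = 2584 and F_{17} = 1597:
F_{19} = F_{18} + F_{17} = 2584 + 1597 = 4181
F_{20} = F_{19} + F_{18} = 4181 + 2584 = 6765
F_{21} = F_{20} + F_{19} = 6765 + 4181 = 10946
F_{22} = F_{21} + F_{20} = 10946 + 6765 = 17711
F_{23} = F_{22} + F_{21} = 17711 + 10946 = 28657
F_{24} = F_{23} + F_{22} = 28657 + 17711 = 46368
F_{25} = F_{24} + F_{23} = 46368 + 28657 = 75025
F_{26} = F_{25} + F_{24} = 75025 + 46368 = 121393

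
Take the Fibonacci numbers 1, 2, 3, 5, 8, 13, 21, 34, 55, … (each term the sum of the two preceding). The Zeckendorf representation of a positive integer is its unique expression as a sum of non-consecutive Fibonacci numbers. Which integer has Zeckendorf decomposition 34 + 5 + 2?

41

34 + 5 + 2 = 41.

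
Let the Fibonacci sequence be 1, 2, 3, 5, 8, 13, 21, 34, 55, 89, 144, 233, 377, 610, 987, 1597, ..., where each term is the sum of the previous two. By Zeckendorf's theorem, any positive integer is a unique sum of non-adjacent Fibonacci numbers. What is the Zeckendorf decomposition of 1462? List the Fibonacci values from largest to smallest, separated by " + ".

987 + 377 + 89 + 8 + 1

subtract 987 from 1462: 475 remains
subtract 377 from 475: 98 remains
subtract 89 from 98: 9 remains
subtract 8 from 9: 1 remains
subtract 1 from 1: 0 remains
So 1462 = 987 + 377 + 89 + 8 + 1, with no two terms consecutive in the sequence.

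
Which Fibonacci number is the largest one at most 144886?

121393 ≤ 144886 < 196418, so the largest Fibonacci number not exceeding 144886 is 121393.

121393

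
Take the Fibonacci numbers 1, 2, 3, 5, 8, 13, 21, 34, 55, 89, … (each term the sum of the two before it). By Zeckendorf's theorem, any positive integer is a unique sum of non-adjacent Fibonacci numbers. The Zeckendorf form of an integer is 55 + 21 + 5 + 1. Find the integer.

55 + 21 + 5 + 1 = 82.

82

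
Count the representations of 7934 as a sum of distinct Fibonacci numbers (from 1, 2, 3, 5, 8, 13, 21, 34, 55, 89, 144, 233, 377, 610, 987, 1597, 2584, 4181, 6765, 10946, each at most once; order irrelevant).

Starting from the Zeckendorf form and repeatedly splitting a term F_k into F_{k−1} + F_{k−2} (when neither is already used) reaches every representation.
7934 = 6765+987+144+34+3+1 = 6765+987+144+21+13+3+1 = 6765+987+89+55+34+3+1 = 6765+610+377+144+34+3+1 = … (35 more), for 39 in all.

39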